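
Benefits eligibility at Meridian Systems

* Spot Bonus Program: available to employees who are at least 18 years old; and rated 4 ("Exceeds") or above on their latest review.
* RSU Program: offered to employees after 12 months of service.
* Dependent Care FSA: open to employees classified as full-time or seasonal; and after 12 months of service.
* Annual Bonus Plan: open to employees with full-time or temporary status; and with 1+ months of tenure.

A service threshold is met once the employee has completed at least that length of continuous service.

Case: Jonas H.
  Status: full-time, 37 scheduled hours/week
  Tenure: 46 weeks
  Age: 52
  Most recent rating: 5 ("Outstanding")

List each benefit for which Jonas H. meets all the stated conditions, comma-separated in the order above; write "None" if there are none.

Spot Bonus Program — age 52 ≥ 18 ✓; rating 5 ≥ 4 ✓ → eligible.
RSU Program — service 46 weeks < 12 months (≈360 days) ✗ → not eligible.
Dependent Care FSA — status full-time ✓; service 46 weeks < 12 months (≈360 days) ✗ → not eligible.
Annual Bonus Plan — status full-time ✓; service 46 weeks ≥ 1 month (≈30 days) ✓ → eligible.

Spot Bonus Program, Annual Bonus Plan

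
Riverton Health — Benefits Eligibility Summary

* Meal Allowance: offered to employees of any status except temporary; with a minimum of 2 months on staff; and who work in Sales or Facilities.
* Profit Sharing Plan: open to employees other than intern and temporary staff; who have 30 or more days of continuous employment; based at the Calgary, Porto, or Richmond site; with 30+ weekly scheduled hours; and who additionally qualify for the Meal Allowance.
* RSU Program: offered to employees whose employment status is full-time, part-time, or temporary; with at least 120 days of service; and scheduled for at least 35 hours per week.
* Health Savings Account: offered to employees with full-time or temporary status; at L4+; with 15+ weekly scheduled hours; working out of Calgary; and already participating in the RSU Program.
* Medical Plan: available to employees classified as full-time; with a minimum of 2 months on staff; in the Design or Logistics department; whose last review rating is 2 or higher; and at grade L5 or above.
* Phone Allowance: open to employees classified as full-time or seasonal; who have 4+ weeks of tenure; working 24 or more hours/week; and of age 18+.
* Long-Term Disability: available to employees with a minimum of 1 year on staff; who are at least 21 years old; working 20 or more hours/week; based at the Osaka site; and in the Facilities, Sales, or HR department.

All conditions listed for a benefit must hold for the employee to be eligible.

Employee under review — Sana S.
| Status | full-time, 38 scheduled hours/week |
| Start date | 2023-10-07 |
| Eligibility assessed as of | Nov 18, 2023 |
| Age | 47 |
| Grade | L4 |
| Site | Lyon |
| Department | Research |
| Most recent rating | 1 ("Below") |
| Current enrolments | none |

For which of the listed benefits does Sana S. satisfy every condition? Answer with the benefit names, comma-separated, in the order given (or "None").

Service from 2023-10-07 to Nov 18, 2023: 42 days.
Meal Allowance — status full-time ✓ (not excluded); service 42 days < 2 months (≈60 days) ✗ → not eligible.
Profit Sharing Plan — status full-time ✓ (not excluded); service 42 days ≥ 30 days ✓; site Lyon ✗ (not Calgary, Porto, or Richmond) → not eligible.
RSU Program — status full-time ✓; service 42 days < 120 days ✗ → not eligible.
Health Savings Account — status full-time ✓; grade L4 ≥ L4 ✓; 38 hrs/wk ≥ 15 ✓; site Lyon ✗ (not Calgary) → not eligible.
Medical Plan — status full-time ✓; service 42 days < 2 months (≈60 days) ✗ → not eligible.
Phone Allowance — status full-time ✓; service 42 days ≥ 4 weeks (≈28 days) ✓; 38 hrs/wk ≥ 24 ✓; age 47 ≥ 18 ✓ → eligible.
Long-Term Disability — service 42 days < 1 year (≈365 days) ✗ → not eligible.

Phone Allowance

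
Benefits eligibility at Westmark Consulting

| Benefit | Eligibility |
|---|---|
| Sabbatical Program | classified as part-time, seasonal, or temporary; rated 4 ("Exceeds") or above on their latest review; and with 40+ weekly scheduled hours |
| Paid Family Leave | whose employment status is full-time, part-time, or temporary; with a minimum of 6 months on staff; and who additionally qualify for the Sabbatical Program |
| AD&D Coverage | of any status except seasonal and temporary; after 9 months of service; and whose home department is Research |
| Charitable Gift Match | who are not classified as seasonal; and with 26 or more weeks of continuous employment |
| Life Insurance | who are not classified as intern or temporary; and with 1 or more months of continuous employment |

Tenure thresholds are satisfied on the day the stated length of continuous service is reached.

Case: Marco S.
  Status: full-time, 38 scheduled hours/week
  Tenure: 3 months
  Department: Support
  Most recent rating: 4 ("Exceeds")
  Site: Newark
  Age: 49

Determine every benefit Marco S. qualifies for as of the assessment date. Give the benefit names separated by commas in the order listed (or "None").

Sabbatical Program — status full-time ✗ (requires part-time, seasonal, or temporary) → not eligible.
Paid Family Leave — status full-time ✓; service 3 months < 6 months ✗ → not eligible.
AD&D Coverage — status full-time ✓ (not excluded); service 3 months < 9 months ✗ → not eligible.
Charitable Gift Match — status full-time ✓ (not excluded); service 3 months < 26 weeks (≈182 days) ✗ → not eligible.
Life Insurance — status full-time ✓ (not excluded); service 3 months ≥ 1 month ✓ → eligible.

Life Insurance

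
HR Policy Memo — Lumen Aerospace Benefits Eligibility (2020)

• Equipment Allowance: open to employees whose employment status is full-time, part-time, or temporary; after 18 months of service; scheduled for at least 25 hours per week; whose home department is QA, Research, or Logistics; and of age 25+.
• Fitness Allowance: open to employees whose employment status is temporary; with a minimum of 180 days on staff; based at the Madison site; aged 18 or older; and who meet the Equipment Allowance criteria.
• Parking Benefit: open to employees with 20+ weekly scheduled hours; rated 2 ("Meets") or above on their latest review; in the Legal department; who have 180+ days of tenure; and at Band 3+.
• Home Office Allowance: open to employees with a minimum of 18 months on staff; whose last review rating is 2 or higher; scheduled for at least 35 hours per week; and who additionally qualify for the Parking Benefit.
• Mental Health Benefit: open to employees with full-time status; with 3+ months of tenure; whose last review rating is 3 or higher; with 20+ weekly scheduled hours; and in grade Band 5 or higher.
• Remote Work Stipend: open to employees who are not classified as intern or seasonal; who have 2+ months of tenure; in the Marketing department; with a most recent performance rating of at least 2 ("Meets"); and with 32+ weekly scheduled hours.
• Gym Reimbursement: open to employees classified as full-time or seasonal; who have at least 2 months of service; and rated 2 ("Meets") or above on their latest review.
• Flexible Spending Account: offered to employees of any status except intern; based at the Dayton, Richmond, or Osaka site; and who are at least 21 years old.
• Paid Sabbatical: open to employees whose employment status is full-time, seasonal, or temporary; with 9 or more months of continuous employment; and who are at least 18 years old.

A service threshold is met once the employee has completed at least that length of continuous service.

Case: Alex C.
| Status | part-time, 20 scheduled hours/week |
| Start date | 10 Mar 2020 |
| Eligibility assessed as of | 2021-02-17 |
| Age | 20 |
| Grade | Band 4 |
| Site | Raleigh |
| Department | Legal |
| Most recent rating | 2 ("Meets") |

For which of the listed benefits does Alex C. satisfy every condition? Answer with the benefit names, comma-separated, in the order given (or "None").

Parking Benefit

Service from 10 Mar 2020 to 2021-02-17: 344 days.
Equipment Allowance — status part-time ✓; service 344 days < 18 months (≈540 days) ✗ → not eligible.
Fitness Allowance — status part-time ✗ (requires temporary) → not eligible.
Parking Benefit — 20 hrs/wk ≥ 20 ✓; rating 2 ≥ 2 ✓; dept Legal ✓; service 344 days ≥ 180 days ✓; grade Band 4 ≥ Band 3 ✓ → eligible.
Home Office Allowance — service 344 days < 18 months (≈540 days) ✗ → not eligible.
Mental Health Benefit — status part-time ✗ (requires full-time) → not eligible.
Remote Work Stipend — status part-time ✓ (not excluded); service 344 days ≥ 2 months (≈60 days) ✓; dept Legal ✗ → not eligible.
Gym Reimbursement — status part-time ✗ (requires full-time or seasonal) → not eligible.
Flexible Spending Account — status part-time ✓ (not excluded); site Raleigh ✗ (not Dayton, Richmond, or Osaka) → not eligible.
Paid Sabbatical — status part-time ✗ (requires full-time, seasonal, or temporary) → not eligible.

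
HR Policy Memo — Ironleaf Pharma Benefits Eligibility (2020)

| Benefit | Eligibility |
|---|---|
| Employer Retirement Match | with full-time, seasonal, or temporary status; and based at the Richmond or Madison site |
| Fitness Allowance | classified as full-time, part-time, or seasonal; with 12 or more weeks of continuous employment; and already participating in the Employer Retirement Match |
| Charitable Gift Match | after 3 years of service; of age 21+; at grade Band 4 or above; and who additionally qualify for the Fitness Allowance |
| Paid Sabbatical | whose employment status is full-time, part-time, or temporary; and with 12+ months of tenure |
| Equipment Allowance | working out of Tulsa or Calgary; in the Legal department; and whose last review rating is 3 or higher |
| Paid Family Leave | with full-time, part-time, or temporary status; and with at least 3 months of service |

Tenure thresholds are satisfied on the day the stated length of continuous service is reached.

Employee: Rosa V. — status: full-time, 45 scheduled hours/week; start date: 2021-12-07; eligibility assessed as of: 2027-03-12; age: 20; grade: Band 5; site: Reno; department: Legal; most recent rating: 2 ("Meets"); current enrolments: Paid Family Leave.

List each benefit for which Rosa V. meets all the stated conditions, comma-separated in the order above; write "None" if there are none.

Service from 2021-12-07 to 2027-03-12: 1921 days.
Employer Retirement Match — status full-time ✓; site Reno ✗ (not Richmond or Madison) → not eligible.
Fitness Allowance — status full-time ✓; service 1921 days ≥ 12 weeks (≈84 days) ✓; not enrolled in Employer Retirement Match ✗ → not eligible.
Charitable Gift Match — service 1921 days ≥ 3 years (≈1095 days) ✓; age 20 < 21 ✗ → not eligible.
Paid Sabbatical — status full-time ✓; service 1921 days ≥ 12 months (≈360 days) ✓ → eligible.
Equipment Allowance — site Reno ✗ (not Tulsa or Calgary) → not eligible.
Paid Family Leave — status full-time ✓; service 1921 days ≥ 3 months (≈90 days) ✓ → eligible.

Paid Sabbatical, Paid Family Leave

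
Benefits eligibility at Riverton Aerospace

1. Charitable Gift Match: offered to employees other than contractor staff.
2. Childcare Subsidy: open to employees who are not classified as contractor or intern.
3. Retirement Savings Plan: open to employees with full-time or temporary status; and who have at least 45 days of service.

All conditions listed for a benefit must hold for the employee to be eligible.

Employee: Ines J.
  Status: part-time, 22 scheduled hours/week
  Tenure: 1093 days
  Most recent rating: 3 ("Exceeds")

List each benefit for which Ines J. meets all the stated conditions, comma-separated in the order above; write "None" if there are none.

Charitable Gift Match, Childcare Subsidy

Charitable Gift Match — status part-time ✓ (not excluded) → eligible.
Childcare Subsidy — status part-time ✓ (not excluded) → eligible.
Retirement Savings Plan — status part-time ✗ (requires full-time or temporary) → not eligible.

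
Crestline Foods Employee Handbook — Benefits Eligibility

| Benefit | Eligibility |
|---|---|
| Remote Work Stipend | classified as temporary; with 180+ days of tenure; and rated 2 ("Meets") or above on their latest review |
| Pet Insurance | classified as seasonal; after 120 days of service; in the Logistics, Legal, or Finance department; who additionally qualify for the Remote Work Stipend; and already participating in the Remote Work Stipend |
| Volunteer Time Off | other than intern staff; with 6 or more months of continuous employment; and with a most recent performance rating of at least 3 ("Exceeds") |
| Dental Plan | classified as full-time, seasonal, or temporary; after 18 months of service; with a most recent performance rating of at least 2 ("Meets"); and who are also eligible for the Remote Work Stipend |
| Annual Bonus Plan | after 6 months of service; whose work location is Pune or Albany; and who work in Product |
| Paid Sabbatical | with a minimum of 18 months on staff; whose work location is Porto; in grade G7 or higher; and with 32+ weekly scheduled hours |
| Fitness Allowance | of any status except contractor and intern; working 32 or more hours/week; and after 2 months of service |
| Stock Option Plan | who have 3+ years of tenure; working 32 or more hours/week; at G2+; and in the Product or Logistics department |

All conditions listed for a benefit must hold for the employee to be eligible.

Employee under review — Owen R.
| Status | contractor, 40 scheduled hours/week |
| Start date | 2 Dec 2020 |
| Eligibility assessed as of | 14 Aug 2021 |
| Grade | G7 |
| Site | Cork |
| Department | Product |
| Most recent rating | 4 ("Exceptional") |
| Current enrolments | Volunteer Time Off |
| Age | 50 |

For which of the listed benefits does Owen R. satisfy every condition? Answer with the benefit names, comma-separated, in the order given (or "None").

Service from 2 Dec 2020 to 14 Aug 2021: 255 days.
Remote Work Stipend — status contractor ✗ (requires temporary) → not eligible.
Pet Insurance — status contractor ✗ (requires seasonal) → not eligible.
Volunteer Time Off — status contractor ✓ (not excluded); service 255 days ≥ 6 months (≈180 days) ✓; rating 4 ≥ 3 ✓ → eligible.
Dental Plan — status contractor ✗ (requires full-time, seasonal, or temporary) → not eligible.
Annual Bonus Plan — service 255 days ≥ 6 months (≈180 days) ✓; site Cork ✗ (not Pune or Albany) → not eligible.
Paid Sabbatical — service 255 days < 18 months (≈540 days) ✗ → not eligible.
Fitness Allowance — status contractor ✗ (excluded) → not eligible.
Stock Option Plan — service 255 days < 3 years (≈1095 days) ✗ → not eligible.

Volunteer Time Off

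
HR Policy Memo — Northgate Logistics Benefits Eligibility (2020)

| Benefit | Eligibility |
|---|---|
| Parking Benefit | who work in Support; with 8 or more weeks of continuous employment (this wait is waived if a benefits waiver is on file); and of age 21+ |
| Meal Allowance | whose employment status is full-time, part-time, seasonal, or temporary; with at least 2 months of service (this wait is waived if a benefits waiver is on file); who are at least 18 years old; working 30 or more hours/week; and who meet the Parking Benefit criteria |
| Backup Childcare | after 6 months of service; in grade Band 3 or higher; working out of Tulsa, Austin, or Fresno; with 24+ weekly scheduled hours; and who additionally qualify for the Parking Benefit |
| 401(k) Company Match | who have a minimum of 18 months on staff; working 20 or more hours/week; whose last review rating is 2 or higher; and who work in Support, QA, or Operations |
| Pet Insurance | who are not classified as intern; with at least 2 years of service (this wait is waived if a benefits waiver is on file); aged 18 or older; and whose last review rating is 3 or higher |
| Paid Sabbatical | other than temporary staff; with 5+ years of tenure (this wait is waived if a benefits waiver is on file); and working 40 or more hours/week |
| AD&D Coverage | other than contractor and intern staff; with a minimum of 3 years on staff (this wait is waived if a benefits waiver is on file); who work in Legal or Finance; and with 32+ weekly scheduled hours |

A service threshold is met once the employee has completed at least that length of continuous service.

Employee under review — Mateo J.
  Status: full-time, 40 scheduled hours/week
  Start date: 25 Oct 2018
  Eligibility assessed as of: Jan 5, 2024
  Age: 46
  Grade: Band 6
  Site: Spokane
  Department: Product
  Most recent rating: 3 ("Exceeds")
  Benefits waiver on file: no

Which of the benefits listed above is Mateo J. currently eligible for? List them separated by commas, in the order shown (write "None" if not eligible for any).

Pet Insurance, Paid Sabbatical

Service from 25 Oct 2018 to Jan 5, 2024: 1898 days.
Parking Benefit — dept Product ✗ → not eligible.
Meal Allowance — status full-time ✓; no waiver, service 1898 days ≥ 2 months (≈60 days) ✓; age 46 ≥ 18 ✓; 40 hrs/wk ≥ 30 ✓; not eligible for Parking Benefit ✗ → not eligible.
Backup Childcare — service 1898 days ≥ 6 months (≈180 days) ✓; grade Band 6 ≥ Band 3 ✓; site Spokane ✗ (not Tulsa, Austin, or Fresno) → not eligible.
401(k) Company Match — service 1898 days ≥ 18 months (≈540 days) ✓; 40 hrs/wk ≥ 20 ✓; rating 3 ≥ 2 ✓; dept Product ✗ → not eligible.
Pet Insurance — status full-time ✓ (not excluded); no waiver, service 1898 days ≥ 2 years (≈730 days) ✓; age 46 ≥ 18 ✓; rating 3 ≥ 3 ✓ → eligible.
Paid Sabbatical — status full-time ✓ (not excluded); no waiver, service 1898 days ≥ 5 years (≈1825 days) ✓; 40 hrs/wk ≥ 40 ✓ → eligible.
AD&D Coverage — status full-time ✓ (not excluded); no waiver, service 1898 days ≥ 3 years (≈1095 days) ✓; dept Product ✗ → not eligible.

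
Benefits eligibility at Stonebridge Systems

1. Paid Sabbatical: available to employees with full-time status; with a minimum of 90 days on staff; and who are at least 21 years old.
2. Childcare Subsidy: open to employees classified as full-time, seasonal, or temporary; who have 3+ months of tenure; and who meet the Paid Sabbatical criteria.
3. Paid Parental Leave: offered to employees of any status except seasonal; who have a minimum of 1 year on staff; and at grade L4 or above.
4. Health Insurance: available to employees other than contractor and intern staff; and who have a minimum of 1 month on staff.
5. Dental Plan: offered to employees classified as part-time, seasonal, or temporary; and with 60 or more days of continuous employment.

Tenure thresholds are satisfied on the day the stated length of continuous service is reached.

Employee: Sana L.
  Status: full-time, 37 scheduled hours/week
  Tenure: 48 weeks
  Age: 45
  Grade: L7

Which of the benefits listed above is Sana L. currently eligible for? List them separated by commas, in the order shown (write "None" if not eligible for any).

Paid Sabbatical, Childcare Subsidy, Health Insurance

Paid Sabbatical — status full-time ✓; service 48 weeks ≥ 90 days ✓; age 45 ≥ 21 ✓ → eligible.
Childcare Subsidy — status full-time ✓; service 48 weeks ≥ 3 months (≈90 days) ✓; eligible for Paid Sabbatical ✓ → eligible.
Paid Parental Leave — status full-time ✓ (not excluded); service 48 weeks < 1 year (≈365 days) ✗ → not eligible.
Health Insurance — status full-time ✓ (not excluded); service 48 weeks ≥ 1 month (≈30 days) ✓ → eligible.
Dental Plan — status full-time ✗ (requires part-time, seasonal, or temporary) → not eligible.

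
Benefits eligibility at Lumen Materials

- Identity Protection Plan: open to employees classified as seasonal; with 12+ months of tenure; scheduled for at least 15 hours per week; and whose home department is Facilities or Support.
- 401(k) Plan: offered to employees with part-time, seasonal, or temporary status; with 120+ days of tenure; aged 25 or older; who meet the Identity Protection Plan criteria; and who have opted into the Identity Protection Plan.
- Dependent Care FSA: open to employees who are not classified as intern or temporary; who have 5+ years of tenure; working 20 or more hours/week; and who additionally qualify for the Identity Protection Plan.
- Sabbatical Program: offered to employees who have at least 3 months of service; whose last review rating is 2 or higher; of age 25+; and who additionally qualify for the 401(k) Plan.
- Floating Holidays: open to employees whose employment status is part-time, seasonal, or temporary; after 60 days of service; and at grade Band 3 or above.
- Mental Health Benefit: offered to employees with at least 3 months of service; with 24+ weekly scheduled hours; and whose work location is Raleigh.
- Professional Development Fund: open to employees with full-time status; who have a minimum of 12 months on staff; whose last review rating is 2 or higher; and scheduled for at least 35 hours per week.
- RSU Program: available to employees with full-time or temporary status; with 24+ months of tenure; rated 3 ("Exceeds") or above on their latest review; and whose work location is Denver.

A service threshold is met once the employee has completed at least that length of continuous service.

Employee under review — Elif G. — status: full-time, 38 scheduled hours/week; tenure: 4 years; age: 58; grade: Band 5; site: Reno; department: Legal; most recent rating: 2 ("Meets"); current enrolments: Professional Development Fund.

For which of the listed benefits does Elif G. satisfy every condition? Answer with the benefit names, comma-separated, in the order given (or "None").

Professional Development Fund

Identity Protection Plan — status full-time ✗ (requires seasonal) → not eligible.
401(k) Plan — status full-time ✗ (requires part-time, seasonal, or temporary) → not eligible.
Dependent Care FSA — status full-time ✓ (not excluded); service 4 years < 5 years ✗ → not eligible.
Sabbatical Program — service 4 years ≥ 3 months (≈90 days) ✓; rating 2 ≥ 2 ✓; age 58 ≥ 25 ✓; not eligible for 401(k) Plan ✗ → not eligible.
Floating Holidays — status full-time ✗ (requires part-time, seasonal, or temporary) → not eligible.
Mental Health Benefit — service 4 years ≥ 3 months (≈90 days) ✓; 38 hrs/wk ≥ 24 ✓; site Reno ✗ (not Raleigh) → not eligible.
Professional Development Fund — status full-time ✓; service 4 years ≥ 12 months (≈360 days) ✓; rating 2 ≥ 2 ✓; 38 hrs/wk ≥ 35 ✓ → eligible.
RSU Program — status full-time ✓; service 4 years ≥ 24 months (≈720 days) ✓; rating 2 < 3 ✗ → not eligible.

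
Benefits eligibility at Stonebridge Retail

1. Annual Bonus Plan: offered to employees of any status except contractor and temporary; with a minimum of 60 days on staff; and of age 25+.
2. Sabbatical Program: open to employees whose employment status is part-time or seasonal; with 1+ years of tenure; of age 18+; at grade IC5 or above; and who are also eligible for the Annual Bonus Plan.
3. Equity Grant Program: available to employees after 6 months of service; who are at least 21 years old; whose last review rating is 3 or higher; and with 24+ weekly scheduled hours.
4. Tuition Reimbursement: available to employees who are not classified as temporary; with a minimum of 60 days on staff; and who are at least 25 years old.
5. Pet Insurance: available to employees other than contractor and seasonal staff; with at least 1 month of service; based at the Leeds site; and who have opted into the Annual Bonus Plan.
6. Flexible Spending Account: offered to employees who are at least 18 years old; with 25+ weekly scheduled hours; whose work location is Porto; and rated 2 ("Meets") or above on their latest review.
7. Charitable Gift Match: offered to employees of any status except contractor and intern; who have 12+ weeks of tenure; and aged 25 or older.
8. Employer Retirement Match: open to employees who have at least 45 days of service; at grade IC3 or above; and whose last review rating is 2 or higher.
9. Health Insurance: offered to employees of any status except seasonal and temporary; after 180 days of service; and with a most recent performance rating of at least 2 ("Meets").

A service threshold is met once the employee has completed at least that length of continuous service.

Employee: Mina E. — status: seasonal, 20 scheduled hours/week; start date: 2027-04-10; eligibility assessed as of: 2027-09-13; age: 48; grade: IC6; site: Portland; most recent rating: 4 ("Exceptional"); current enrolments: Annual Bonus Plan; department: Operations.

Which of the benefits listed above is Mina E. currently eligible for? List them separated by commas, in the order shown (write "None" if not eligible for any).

Annual Bonus Plan, Tuition Reimbursement, Charitable Gift Match, Employer Retirement Match

Service from 2027-04-10 to 2027-09-13: 156 days.
Annual Bonus Plan — status seasonal ✓ (not excluded); service 156 days ≥ 60 days ✓; age 48 ≥ 25 ✓ → eligible.
Sabbatical Program — status seasonal ✓; service 156 days < 1 year (≈365 days) ✗ → not eligible.
Equity Grant Program — service 156 days < 6 months (≈180 days) ✗ → not eligible.
Tuition Reimbursement — status seasonal ✓ (not excluded); service 156 days ≥ 60 days ✓; age 48 ≥ 25 ✓ → eligible.
Pet Insurance — status seasonal ✗ (excluded) → not eligible.
Flexible Spending Account — age 48 ≥ 18 ✓; 20 hrs/wk < 25 ✗ → not eligible.
Charitable Gift Match — status seasonal ✓ (not excluded); service 156 days ≥ 12 weeks (≈84 days) ✓; age 48 ≥ 25 ✓ → eligible.
Employer Retirement Match — service 156 days ≥ 45 days ✓; grade IC6 ≥ IC3 ✓; rating 4 ≥ 2 ✓ → eligible.
Health Insurance — status seasonal ✗ (excluded) → not eligible.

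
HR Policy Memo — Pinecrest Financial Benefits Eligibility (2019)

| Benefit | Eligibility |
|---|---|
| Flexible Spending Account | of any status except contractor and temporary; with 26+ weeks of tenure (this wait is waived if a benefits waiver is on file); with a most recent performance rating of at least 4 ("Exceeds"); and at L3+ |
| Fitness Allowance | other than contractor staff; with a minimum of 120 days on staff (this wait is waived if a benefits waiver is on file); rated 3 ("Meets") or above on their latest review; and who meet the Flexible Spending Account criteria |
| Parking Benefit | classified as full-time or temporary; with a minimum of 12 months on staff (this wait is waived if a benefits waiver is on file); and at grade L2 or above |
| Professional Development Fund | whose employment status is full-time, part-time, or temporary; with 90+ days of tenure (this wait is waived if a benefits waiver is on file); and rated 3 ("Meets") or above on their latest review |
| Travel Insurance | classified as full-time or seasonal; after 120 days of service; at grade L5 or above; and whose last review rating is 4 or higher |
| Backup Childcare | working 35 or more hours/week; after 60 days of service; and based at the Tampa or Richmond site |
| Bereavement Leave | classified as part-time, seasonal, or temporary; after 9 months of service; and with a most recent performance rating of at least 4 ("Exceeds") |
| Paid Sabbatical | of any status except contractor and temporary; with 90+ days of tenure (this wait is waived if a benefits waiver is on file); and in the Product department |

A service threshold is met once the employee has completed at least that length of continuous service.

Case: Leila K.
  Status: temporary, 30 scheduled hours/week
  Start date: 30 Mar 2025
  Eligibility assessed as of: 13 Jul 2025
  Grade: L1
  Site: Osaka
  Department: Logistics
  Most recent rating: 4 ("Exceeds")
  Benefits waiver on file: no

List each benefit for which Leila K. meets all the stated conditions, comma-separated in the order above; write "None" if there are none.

Service from 30 Mar 2025 to 13 Jul 2025: 105 days.
Flexible Spending Account — status temporary ✗ (excluded) → not eligible.
Fitness Allowance — status temporary ✓ (not excluded); no waiver, service 105 days < 120 days ✗ → not eligible.
Parking Benefit — status temporary ✓; no waiver, service 105 days < 12 months (≈360 days) ✗ → not eligible.
Professional Development Fund — status temporary ✓; no waiver, service 105 days ≥ 90 days ✓; rating 4 ≥ 3 ✓ → eligible.
Travel Insurance — status temporary ✗ (requires full-time or seasonal) → not eligible.
Backup Childcare — 30 hrs/wk < 35 ✗ → not eligible.
Bereavement Leave — status temporary ✓; service 105 days < 9 months (≈270 days) ✗ → not eligible.
Paid Sabbatical — status temporary ✗ (excluded) → not eligible.

Professional Development Fund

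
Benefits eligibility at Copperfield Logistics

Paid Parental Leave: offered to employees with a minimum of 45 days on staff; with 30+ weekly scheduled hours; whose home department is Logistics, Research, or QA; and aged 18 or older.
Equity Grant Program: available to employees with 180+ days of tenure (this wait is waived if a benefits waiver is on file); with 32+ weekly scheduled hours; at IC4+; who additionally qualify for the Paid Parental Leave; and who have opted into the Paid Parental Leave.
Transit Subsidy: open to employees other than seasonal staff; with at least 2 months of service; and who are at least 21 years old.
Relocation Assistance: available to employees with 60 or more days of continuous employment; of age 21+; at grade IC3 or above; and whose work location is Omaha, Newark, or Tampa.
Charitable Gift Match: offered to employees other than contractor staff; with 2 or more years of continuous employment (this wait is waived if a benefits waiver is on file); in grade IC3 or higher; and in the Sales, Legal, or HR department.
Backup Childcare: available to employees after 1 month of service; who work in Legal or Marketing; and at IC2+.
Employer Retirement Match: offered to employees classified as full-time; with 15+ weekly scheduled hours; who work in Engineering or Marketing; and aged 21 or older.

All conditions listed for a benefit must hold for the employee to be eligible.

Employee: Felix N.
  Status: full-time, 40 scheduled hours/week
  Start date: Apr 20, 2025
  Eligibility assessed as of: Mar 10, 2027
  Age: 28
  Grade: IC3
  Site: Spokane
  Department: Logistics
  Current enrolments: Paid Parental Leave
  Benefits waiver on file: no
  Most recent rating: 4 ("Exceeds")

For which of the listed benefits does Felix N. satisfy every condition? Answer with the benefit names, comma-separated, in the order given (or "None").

Paid Parental Leave, Transit Subsidy

Service from Apr 20, 2025 to Mar 10, 2027: 689 days.
Paid Parental Leave — service 689 days ≥ 45 days ✓; 40 hrs/wk ≥ 30 ✓; dept Logistics ✓; age 28 ≥ 18 ✓ → eligible.
Equity Grant Program — no waiver, service 689 days ≥ 180 days ✓; 40 hrs/wk ≥ 32 ✓; grade IC3 < IC4 ✗ → not eligible.
Transit Subsidy — status full-time ✓ (not excluded); service 689 days ≥ 2 months (≈60 days) ✓; age 28 ≥ 21 ✓ → eligible.
Relocation Assistance — service 689 days ≥ 60 days ✓; age 28 ≥ 21 ✓; grade IC3 ≥ IC3 ✓; site Spokane ✗ (not Omaha, Newark, or Tampa) → not eligible.
Charitable Gift Match — status full-time ✓ (not excluded); no waiver, service 689 days < 2 years (≈730 days) ✗ → not eligible.
Backup Childcare — service 689 days ≥ 1 month (≈30 days) ✓; dept Logistics ✗ → not eligible.
Employer Retirement Match — status full-time ✓; 40 hrs/wk ≥ 15 ✓; dept Logistics ✗ → not eligible.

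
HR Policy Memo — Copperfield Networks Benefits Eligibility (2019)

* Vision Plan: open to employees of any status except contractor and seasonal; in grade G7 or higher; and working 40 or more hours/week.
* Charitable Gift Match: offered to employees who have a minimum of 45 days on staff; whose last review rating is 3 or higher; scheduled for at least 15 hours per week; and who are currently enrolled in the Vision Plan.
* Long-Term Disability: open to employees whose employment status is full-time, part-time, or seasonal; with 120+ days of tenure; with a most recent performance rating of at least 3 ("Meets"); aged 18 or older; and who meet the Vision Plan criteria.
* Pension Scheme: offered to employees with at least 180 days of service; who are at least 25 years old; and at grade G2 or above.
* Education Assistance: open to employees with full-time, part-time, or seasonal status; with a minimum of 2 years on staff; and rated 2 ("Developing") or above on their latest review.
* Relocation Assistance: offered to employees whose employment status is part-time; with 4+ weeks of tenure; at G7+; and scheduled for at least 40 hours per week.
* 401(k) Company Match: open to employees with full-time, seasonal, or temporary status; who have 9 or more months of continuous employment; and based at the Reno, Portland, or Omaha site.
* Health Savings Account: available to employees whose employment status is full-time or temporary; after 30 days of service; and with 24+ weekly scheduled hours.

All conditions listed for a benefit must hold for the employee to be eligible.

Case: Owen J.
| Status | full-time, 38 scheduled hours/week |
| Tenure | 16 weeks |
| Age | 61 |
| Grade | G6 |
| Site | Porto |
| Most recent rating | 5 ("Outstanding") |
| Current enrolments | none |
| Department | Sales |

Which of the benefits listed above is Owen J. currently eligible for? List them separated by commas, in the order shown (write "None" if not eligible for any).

Vision Plan — status full-time ✓ (not excluded); grade G6 < G7 ✗ → not eligible.
Charitable Gift Match — service 16 weeks ≥ 45 days ✓; rating 5 ≥ 3 ✓; 38 hrs/wk ≥ 15 ✓; not enrolled in Vision Plan ✗ → not eligible.
Long-Term Disability — status full-time ✓; service 16 weeks < 120 days ✗ → not eligible.
Pension Scheme — service 16 weeks < 180 days ✗ → not eligible.
Education Assistance — status full-time ✓; service 16 weeks < 2 years (≈730 days) ✗ → not eligible.
Relocation Assistance — status full-time ✗ (requires part-time) → not eligible.
401(k) Company Match — status full-time ✓; service 16 weeks < 9 months (≈270 days) ✗ → not eligible.
Health Savings Account — status full-time ✓; service 16 weeks ≥ 30 days ✓; 38 hrs/wk ≥ 24 ✓ → eligible.

Health Savings Account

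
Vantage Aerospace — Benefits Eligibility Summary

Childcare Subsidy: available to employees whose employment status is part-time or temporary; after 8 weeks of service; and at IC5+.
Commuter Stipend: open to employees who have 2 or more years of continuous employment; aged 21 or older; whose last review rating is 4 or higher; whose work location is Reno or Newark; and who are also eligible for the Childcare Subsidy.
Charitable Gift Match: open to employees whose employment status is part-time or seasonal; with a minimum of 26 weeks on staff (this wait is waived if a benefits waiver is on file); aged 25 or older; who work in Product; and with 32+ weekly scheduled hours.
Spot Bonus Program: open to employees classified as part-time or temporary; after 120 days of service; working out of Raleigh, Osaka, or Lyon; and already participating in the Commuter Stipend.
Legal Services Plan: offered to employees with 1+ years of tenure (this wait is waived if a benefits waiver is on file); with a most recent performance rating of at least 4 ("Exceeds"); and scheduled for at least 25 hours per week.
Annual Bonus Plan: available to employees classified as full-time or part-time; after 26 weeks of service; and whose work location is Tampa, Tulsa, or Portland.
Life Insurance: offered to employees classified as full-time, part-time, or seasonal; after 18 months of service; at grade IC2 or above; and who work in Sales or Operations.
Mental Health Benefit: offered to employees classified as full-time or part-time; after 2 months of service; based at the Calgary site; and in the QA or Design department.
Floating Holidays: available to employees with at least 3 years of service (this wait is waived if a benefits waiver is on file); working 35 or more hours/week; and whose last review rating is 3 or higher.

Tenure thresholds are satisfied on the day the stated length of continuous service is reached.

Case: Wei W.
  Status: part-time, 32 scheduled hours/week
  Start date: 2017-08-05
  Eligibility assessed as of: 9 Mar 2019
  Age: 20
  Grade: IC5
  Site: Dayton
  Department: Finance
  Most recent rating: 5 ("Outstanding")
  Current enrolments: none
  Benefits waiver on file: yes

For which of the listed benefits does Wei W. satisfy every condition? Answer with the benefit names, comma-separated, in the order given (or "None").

Service from 2017-08-05 to 9 Mar 2019: 581 days.
Childcare Subsidy — status part-time ✓; service 581 days ≥ 8 weeks (≈56 days) ✓; grade IC5 ≥ IC5 ✓ → eligible.
Commuter Stipend — service 581 days < 2 years (≈730 days) ✗ → not eligible.
Charitable Gift Match — status part-time ✓; benefits waiver on file ✓; age 20 < 25 ✗ → not eligible.
Spot Bonus Program — status part-time ✓; service 581 days ≥ 120 days ✓; site Dayton ✗ (not Raleigh, Osaka, or Lyon) → not eligible.
Legal Services Plan — benefits waiver on file ✓; rating 5 ≥ 4 ✓; 32 hrs/wk ≥ 25 ✓ → eligible.
Annual Bonus Plan — status part-time ✓; service 581 days ≥ 26 weeks (≈182 days) ✓; site Dayton ✗ (not Tampa, Tulsa, or Portland) → not eligible.
Life Insurance — status part-time ✓; service 581 days ≥ 18 months (≈540 days) ✓; grade IC5 ≥ IC2 ✓; dept Finance ✗ → not eligible.
Mental Health Benefit — status part-time ✓; service 581 days ≥ 2 months (≈60 days) ✓; site Dayton ✗ (not Calgary) → not eligible.
Floating Holidays — benefits waiver on file ✓; 32 hrs/wk < 35 ✗ → not eligible.

Childcare Subsidy, Legal Services Plan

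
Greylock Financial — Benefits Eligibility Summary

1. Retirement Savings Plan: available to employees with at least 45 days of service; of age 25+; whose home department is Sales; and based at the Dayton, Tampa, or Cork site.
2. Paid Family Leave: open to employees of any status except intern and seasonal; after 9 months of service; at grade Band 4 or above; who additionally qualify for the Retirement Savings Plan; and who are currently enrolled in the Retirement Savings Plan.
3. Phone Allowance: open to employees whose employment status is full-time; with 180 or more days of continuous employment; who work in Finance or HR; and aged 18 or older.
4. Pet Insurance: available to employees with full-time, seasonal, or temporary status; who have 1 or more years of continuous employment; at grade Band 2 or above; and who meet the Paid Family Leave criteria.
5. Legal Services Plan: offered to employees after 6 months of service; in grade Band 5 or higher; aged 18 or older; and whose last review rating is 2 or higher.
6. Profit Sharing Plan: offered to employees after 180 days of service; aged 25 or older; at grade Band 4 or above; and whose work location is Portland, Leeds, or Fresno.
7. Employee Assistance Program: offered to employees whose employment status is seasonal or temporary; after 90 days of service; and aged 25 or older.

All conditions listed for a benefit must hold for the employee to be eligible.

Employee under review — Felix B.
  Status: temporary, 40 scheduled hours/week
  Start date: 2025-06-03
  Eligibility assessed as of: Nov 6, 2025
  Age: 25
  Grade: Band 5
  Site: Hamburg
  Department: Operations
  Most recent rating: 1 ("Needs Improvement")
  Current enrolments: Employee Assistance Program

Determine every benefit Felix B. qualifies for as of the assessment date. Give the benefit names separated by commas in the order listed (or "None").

Employee Assistance Program

Service from 2025-06-03 to Nov 6, 2025: 156 days.
Retirement Savings Plan — service 156 days ≥ 45 days ✓; age 25 ≥ 25 ✓; dept Operations ✗ → not eligible.
Paid Family Leave — status temporary ✓ (not excluded); service 156 days < 9 months (≈270 days) ✗ → not eligible.
Phone Allowance — status temporary ✗ (requires full-time) → not eligible.
Pet Insurance — status temporary ✓; service 156 days < 1 year (≈365 days) ✗ → not eligible.
Legal Services Plan — service 156 days < 6 months (≈180 days) ✗ → not eligible.
Profit Sharing Plan — service 156 days < 180 days ✗ → not eligible.
Employee Assistance Program — status temporary ✓; service 156 days ≥ 90 days ✓; age 25 ≥ 25 ✓ → eligible.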